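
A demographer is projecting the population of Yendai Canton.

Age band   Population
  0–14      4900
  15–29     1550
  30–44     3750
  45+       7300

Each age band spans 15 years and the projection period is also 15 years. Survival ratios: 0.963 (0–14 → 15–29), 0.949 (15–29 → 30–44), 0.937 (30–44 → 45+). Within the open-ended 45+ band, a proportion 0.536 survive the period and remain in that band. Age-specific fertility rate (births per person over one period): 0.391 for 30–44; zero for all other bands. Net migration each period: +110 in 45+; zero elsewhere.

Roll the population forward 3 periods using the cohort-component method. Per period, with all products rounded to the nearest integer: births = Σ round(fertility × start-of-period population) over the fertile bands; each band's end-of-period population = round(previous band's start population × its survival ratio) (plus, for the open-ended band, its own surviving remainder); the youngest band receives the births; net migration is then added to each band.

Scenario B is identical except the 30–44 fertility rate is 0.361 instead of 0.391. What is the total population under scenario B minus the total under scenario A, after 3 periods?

-280

After projecting period 1:
Births: 3750 × 0.391 = 1466
15–29: 4900 × 0.963 = 4719
30–44: 1550 × 0.949 = 1471
45+: 3750 × 0.937 + 7300 × 0.536 = 3514 + 3913 = 7427
Net migration: 45+ + 110 → 7537
End of period: [1466, 4719, 1471, 7537]
After projecting period 2:
Births: 1471 × 0.391 = 575
15–29: 1466 × 0.963 = 1412
30–44: 4719 × 0.949 = 4478
45+: 1471 × 0.937 + 7537 × 0.536 = 1378 + 4040 = 5418
Net migration: 45+ + 110 → 5528
End of period: [575, 1412, 4478, 5528]
After projecting period 3:
Births: 4478 × 0.391 = 1751
15–29: 575 × 0.963 = 554
30–44: 1412 × 0.949 = 1340
45+: 4478 × 0.937 + 5528 × 0.536 = 4196 + 2963 = 7159
Net migration: 45+ + 110 → 7269
End of period: [1751, 554, 1340, 7269]
Scenario A total after 3 periods: 10914
Scenario B projection —
After projecting period 1:
Births: 3750 × 0.361 = 1354
15–29: 4900 × 0.963 = 4719
30–44: 1550 × 0.949 = 1471
45+: 3750 × 0.937 + 7300 × 0.536 = 3514 + 3913 = 7427
Net migration: 45+ + 110 → 7537
End of period: [1354, 4719, 1471, 7537]
After projecting period 2:
Births: 1471 × 0.361 = 531
15–29: 1354 × 0.963 = 1304
30–44: 4719 × 0.949 = 4478
45+: 1471 × 0.937 + 7537 × 0.536 = 1378 + 4040 = 5418
Net migration: 45+ + 110 → 5528
End of period: [531, 1304, 4478, 5528]
After projecting period 3:
Births: 4478 × 0.361 = 1617
15–29: 531 × 0.963 = 511
30–44: 1304 × 0.949 = 1237
45+: 4478 × 0.937 + 5528 × 0.536 = 4196 + 2963 = 7159
Net migration: 45+ + 110 → 7269
End of period: [1617, 511, 1237, 7269]
Scenario B total after 3 periods: 10634
Difference B − A = 10634 − 10914 = -280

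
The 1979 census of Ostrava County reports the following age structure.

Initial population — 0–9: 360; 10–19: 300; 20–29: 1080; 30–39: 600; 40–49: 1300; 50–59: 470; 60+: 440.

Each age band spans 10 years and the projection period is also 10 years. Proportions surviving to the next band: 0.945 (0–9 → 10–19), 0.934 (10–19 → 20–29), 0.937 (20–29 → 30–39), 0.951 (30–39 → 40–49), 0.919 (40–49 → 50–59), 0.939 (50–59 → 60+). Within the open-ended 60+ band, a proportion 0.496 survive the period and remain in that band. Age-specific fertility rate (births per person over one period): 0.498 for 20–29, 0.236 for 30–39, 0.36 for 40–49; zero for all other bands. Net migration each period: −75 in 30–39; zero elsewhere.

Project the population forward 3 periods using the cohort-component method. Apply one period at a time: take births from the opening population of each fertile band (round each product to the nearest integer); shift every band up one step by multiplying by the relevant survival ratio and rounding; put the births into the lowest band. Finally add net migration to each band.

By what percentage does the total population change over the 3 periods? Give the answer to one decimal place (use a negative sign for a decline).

-1.0

[period 1]
Births: 1080 × 0.498 = 538  |  600 × 0.236 = 142  |  1300 × 0.36 = 468 → total 1148
10–19: 360 × 0.945 = 340
20–29: 300 × 0.934 = 280
30–39: 1080 × 0.937 = 1012
40–49: 600 × 0.951 = 571
50–59: 1300 × 0.919 = 1195
60+: 470 × 0.939 + 440 × 0.496 = 441 + 218 = 659
Net migration: 30–39 − 75 → 937
End of period: [1148, 340, 280, 937, 571, 1195, 659]
[period 2]
Births: 280 × 0.498 = 139  |  937 × 0.236 = 221  |  571 × 0.36 = 206 → total 566
10–19: 1148 × 0.945 = 1085
20–29: 340 × 0.934 = 318
30–39: 280 × 0.937 = 262
40–49: 937 × 0.951 = 891
50–59: 571 × 0.919 = 525
60+: 1195 × 0.939 + 659 × 0.496 = 1122 + 327 = 1449
Net migration: 30–39 − 75 → 187
End of period: [566, 1085, 318, 187, 891, 525, 1449]
[period 3]
Births: 318 × 0.498 = 158  |  187 × 0.236 = 44  |  891 × 0.36 = 321 → total 523
10–19: 566 × 0.945 = 535
20–29: 1085 × 0.934 = 1013
30–39: 318 × 0.937 = 298
40–49: 187 × 0.951 = 178
50–59: 891 × 0.919 = 819
60+: 525 × 0.939 + 1449 × 0.496 = 493 + 719 = 1212
Net migration: 30–39 − 75 → 223
End of period: [523, 535, 1013, 223, 178, 819, 1212]
Total: 4550 → 4503; change = -47; percentage change = -1.0%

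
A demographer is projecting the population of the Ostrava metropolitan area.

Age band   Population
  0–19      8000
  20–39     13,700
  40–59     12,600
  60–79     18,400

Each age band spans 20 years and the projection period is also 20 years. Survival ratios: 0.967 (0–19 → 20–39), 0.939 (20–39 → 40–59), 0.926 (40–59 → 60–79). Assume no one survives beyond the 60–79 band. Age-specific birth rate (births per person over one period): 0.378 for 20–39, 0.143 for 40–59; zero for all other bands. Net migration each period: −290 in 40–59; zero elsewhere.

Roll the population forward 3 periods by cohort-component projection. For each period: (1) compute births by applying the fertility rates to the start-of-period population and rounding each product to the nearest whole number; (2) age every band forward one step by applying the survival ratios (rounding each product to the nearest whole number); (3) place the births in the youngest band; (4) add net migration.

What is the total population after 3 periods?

20622

[period 1]
Births: 13700 * 0.378 = 5179, 12600 * 0.143 = 1802 ⇒ total 6981
20–39: 8000 * 0.967 = 7736
40–59: 13700 * 0.939 = 12864
60–79: 12600 * 0.926 = 11668
Net migration: 40–59 − 290 → 12574
Population now: 0–19=6981, 20–39=7736, 40–59=12574, 60–79=11668
[period 2]
Births: 7736 * 0.378 = 2924, 12574 * 0.143 = 1798 ⇒ total 4722
20–39: 6981 * 0.967 = 6751
40–59: 7736 * 0.939 = 7264
60–79: 12574 * 0.926 = 11644
Net migration: 40–59 − 290 → 6974
Population now: 0–19=4722, 20–39=6751, 40–59=6974, 60–79=11644
[period 3]
Births: 6751 * 0.378 = 2552, 6974 * 0.143 = 997 ⇒ total 3549
20–39: 4722 * 0.967 = 4566
40–59: 6751 * 0.939 = 6339
60–79: 6974 * 0.926 = 6458
Net migration: 40–59 − 290 → 6049
Population now: 0–19=3549, 20–39=4566, 40–59=6049, 60–79=6458
Total after period 3: 3549 + 4566 + 6049 + 6458 = 20622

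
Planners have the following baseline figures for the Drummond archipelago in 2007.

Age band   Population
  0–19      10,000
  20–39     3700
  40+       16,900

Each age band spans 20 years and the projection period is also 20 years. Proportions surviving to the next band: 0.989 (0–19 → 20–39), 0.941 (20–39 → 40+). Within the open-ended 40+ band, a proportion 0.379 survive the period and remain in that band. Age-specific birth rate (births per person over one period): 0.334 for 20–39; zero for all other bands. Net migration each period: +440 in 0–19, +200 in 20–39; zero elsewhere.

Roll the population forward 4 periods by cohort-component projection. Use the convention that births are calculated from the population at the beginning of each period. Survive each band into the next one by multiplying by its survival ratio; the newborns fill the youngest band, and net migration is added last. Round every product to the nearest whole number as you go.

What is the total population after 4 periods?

(Groups numbered youngest = 1 to oldest = 3.)
Period 1.
Births: 3700 × 0.334 = 1236
Group 2: 10000 × 0.989 = 9890
Group 3: 3700 × 0.941 + 16900 × 0.379 = 3482 + 6405 = 9887
Net migration: Group 1 + 440 → 1676; Group 2 + 200 → 10090
Giving 1676 / 10090 / 9887.
Period 2.
Births: 10090 × 0.334 = 3370
Group 2: 1676 × 0.989 = 1658
Group 3: 10090 × 0.941 + 9887 × 0.379 = 9495 + 3747 = 13242
Net migration: Group 1 + 440 → 3810; Group 2 + 200 → 1858
Giving 3810 / 1858 / 13242.
Period 3.
Births: 1858 × 0.334 = 621
Group 2: 3810 × 0.989 = 3768
Group 3: 1858 × 0.941 + 13242 × 0.379 = 1748 + 5019 = 6767
Net migration: Group 1 + 440 → 1061; Group 2 + 200 → 3968
Giving 1061 / 3968 / 6767.
Period 4.
Births: 3968 × 0.334 = 1325
Group 2: 1061 × 0.989 = 1049
Group 3: 3968 × 0.941 + 6767 × 0.379 = 3734 + 2565 = 6299
Net migration: Group 1 + 440 → 1765; Group 2 + 200 → 1249
Giving 1765 / 1249 / 6299.
Total after period 4: 1765 + 1249 + 6299 = 9313

9313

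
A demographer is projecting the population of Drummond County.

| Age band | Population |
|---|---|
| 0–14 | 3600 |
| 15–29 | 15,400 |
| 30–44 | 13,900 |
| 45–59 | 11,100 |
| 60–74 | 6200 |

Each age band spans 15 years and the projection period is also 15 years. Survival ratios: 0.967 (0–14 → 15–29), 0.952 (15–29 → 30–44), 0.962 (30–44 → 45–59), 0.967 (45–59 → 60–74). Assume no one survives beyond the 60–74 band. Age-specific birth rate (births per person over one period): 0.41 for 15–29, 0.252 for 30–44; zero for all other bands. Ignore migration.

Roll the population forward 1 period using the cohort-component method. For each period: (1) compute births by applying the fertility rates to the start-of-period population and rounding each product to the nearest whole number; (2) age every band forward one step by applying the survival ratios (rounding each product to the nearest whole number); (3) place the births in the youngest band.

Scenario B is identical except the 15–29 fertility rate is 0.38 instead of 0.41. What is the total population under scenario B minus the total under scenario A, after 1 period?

Let group 1 be 0–14 through group 5 = 60–74.
— Period 1 —
Births: 15400 * 0.41 = 6314 ; 13900 * 0.252 = 3503 — total 9817
Group 2: 3600 * 0.967 = 3481
Group 3: 15400 * 0.952 = 14661
Group 4: 13900 * 0.962 = 13372
Group 5: 11100 * 0.967 = 10734
Population now: 0–14=9817, 15–29=3481, 30–44=14661, 45–59=13372, 60–74=10734
Scenario A total after 1 period: 52065
Scenario B projection —
— Period 1 —
Births: 15400 * 0.38 = 5852 ; 13900 * 0.252 = 3503 — total 9355
Group 2: 3600 * 0.967 = 3481
Group 3: 15400 * 0.952 = 14661
Group 4: 13900 * 0.962 = 13372
Group 5: 11100 * 0.967 = 10734
Population now: 0–14=9355, 15–29=3481, 30–44=14661, 45–59=13372, 60–74=10734
Scenario B total after 1 period: 51603
Difference B − A = 51603 − 52065 = -462

-462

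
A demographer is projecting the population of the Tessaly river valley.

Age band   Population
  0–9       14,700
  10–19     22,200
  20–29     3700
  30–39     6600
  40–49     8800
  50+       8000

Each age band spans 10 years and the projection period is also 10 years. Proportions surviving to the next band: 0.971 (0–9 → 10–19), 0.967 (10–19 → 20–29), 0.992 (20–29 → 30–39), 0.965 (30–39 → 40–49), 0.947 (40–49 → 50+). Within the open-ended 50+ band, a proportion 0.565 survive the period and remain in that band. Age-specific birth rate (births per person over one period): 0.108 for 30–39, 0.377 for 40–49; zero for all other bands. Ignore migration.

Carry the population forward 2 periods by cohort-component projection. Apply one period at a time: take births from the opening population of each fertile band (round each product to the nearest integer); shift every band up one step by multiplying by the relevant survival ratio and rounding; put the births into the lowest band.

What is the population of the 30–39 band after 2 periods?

21295

Period 1:
Births: 6600 × 0.108 = 713, 8800 × 0.377 = 3318 — total 4031
10–19: 14700 × 0.971 = 14274
20–29: 22200 × 0.967 = 21467
30–39: 3700 × 0.992 = 3670
40–49: 6600 × 0.965 = 6369
50+: 8800 × 0.947 + 8000 × 0.565 = 8334 + 4520 = 12854
→ [4031, 14274, 21467, 3670, 6369, 12854]
Period 2:
Births: 3670 × 0.108 = 396, 6369 × 0.377 = 2401 — total 2797
10–19: 4031 × 0.971 = 3914
20–29: 14274 × 0.967 = 13803
30–39: 21467 × 0.992 = 21295
40–49: 3670 × 0.965 = 3542
50+: 6369 × 0.947 + 12854 × 0.565 = 6031 + 7263 = 13294
→ [2797, 3914, 13803, 21295, 3542, 13294]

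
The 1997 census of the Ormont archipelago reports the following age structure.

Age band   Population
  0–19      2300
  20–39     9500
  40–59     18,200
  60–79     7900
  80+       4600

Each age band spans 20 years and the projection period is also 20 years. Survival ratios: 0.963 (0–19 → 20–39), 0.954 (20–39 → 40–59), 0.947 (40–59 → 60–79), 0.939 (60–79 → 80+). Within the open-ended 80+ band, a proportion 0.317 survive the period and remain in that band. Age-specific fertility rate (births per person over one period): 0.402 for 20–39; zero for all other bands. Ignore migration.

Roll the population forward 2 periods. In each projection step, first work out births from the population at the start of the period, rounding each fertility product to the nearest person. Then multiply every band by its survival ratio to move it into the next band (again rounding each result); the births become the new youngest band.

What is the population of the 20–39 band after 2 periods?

(Groups numbered youngest = 1 to oldest = 5.)
[period 1]
Births: 9500 × 0.402 = 3819
Group 2: 2300 × 0.963 = 2215
Group 3: 9500 × 0.954 = 9063
Group 4: 18200 × 0.947 = 17235
Group 5: 7900 × 0.939 + 4600 × 0.317 = 7418 + 1458 = 8876
→ [3819, 2215, 9063, 17235, 8876]
[period 2]
Births: 2215 × 0.402 = 890
Group 2: 3819 × 0.963 = 3678
Group 3: 2215 × 0.954 = 2113
Group 4: 9063 × 0.947 = 8583
Group 5: 17235 × 0.939 + 8876 × 0.317 = 16184 + 2814 = 18998
→ [890, 3678, 2113, 8583, 18998]

3678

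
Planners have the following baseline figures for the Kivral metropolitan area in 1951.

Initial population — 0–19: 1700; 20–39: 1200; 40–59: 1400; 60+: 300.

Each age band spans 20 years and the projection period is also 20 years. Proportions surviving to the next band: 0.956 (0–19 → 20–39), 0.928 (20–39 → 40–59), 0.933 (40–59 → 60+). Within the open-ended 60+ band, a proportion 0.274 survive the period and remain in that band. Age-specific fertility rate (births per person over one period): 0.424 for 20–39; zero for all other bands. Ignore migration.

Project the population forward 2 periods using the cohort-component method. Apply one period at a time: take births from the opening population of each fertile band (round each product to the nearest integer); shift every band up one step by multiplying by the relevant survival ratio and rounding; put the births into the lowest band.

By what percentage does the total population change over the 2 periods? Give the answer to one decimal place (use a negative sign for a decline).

— Period 1 —
Births: 1200 × 0.424 = 509
20–39: 1700 × 0.956 = 1625
40–59: 1200 × 0.928 = 1114
60+: 1400 × 0.933 + 300 × 0.274 = 1306 + 82 = 1388
→ [509, 1625, 1114, 1388]
— Period 2 —
Births: 1625 × 0.424 = 689
20–39: 509 × 0.956 = 487
40–59: 1625 × 0.928 = 1508
60+: 1114 × 0.933 + 1388 × 0.274 = 1039 + 380 = 1419
→ [689, 487, 1508, 1419]
Total: 4600 → 4103; change = -497; percentage change = -10.8%

-10.8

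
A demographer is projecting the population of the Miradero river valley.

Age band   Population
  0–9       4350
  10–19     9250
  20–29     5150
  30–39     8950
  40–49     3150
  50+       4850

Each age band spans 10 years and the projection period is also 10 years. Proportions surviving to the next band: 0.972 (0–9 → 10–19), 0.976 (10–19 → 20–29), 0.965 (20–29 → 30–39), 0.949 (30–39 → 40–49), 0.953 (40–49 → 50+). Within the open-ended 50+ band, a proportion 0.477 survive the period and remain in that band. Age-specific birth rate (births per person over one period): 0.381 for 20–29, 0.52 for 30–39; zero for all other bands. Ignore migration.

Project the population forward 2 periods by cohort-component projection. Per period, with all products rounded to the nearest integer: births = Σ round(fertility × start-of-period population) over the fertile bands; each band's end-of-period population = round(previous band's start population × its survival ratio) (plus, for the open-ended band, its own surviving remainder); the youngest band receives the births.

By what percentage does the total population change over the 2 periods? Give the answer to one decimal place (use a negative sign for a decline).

13.8

Period 1:
Births: 5150 × 0.381 = 1962 ; 8950 × 0.52 = 4654 → 6616
10–19: 4350 × 0.972 = 4228
20–29: 9250 × 0.976 = 9028
30–39: 5150 × 0.965 = 4970
40–49: 8950 × 0.949 = 8494
50+: 3150 × 0.953 + 4850 × 0.477 = 3002 + 2313 = 5315
→ [6616, 4228, 9028, 4970, 8494, 5315]
Period 2:
Births: 9028 × 0.381 = 3440 ; 4970 × 0.52 = 2584 → 6024
10–19: 6616 × 0.972 = 6431
20–29: 4228 × 0.976 = 4127
30–39: 9028 × 0.965 = 8712
40–49: 4970 × 0.949 = 4717
50+: 8494 × 0.953 + 5315 × 0.477 = 8095 + 2535 = 10630
→ [6024, 6431, 4127, 8712, 4717, 10630]
Total: 35700 → 40641; change = 4941; percentage change = 13.8%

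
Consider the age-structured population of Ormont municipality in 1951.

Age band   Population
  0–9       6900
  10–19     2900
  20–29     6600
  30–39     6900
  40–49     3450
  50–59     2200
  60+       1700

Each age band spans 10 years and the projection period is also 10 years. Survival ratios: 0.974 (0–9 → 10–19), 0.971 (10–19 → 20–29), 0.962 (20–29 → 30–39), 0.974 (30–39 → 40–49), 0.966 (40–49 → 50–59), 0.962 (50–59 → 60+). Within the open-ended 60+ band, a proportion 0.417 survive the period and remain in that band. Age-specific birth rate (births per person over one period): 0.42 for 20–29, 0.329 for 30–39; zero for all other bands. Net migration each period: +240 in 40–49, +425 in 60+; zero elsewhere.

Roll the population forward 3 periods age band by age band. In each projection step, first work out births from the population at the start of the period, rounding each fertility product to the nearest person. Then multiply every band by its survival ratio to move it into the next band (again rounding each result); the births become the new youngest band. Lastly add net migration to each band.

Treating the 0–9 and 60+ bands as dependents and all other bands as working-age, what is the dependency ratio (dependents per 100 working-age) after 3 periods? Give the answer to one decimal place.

(Groups numbered youngest = 1 to oldest = 7.)
Period 1.
Births: 6600 * 0.42 = 2772  |  6900 * 0.329 = 2270 — total 5042
Group 2: 6900 * 0.974 = 6721
Group 3: 2900 * 0.971 = 2816
Group 4: 6600 * 0.962 = 6349
Group 5: 6900 * 0.974 = 6721
Group 6: 3450 * 0.966 = 3333
Group 7: 2200 * 0.962 + 1700 * 0.417 = 2116 + 709 = 2825
Net migration: Group 5 + 240 → 6961; Group 7 + 425 → 3250
End of period: [5042, 6721, 2816, 6349, 6961, 3333, 3250]
Period 2.
Births: 2816 * 0.42 = 1183  |  6349 * 0.329 = 2089 — total 3272
Group 2: 5042 * 0.974 = 4911
Group 3: 6721 * 0.971 = 6526
Group 4: 2816 * 0.962 = 2709
Group 5: 6349 * 0.974 = 6184
Group 6: 6961 * 0.966 = 6724
Group 7: 3333 * 0.962 + 3250 * 0.417 = 3206 + 1355 = 4561
Net migration: Group 5 + 240 → 6424; Group 7 + 425 → 4986
End of period: [3272, 4911, 6526, 2709, 6424, 6724, 4986]
Period 3.
Births: 6526 * 0.42 = 2741  |  2709 * 0.329 = 891 — total 3632
Group 2: 3272 * 0.974 = 3187
Group 3: 4911 * 0.971 = 4769
Group 4: 6526 * 0.962 = 6278
Group 5: 2709 * 0.974 = 2639
Group 6: 6424 * 0.966 = 6206
Group 7: 6724 * 0.962 + 4986 * 0.417 = 6468 + 2079 = 8547
Net migration: Group 5 + 240 → 2879; Group 7 + 425 → 8972
End of period: [3632, 3187, 4769, 6278, 2879, 6206, 8972]
Dependents (band 0–9 + band 60+) = 3632 + 8972 = 12604; working-age = 23319; ratio = 12604/23319 × 100 = 54.1

54.1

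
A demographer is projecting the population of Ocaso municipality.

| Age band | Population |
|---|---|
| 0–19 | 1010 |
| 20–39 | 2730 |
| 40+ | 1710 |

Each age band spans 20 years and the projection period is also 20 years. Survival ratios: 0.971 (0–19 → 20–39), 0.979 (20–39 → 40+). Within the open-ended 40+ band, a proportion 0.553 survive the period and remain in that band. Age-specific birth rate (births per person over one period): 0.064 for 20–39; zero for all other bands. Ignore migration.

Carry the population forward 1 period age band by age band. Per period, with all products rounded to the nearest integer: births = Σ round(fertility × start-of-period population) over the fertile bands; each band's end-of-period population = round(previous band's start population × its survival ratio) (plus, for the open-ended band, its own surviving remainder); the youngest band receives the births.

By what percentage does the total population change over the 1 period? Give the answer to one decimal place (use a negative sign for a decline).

-12.4

Let band 1 be 0–19 through band 3 = 40+.
[period 1]
Births: 2730 × 0.064 = 175
Band 2: 1010 × 0.971 = 981
Band 3: 2730 × 0.979 + 1710 × 0.553 = 2673 + 946 = 3619
Giving 175 / 981 / 3619.
Total: 5450 → 4775; change = -675; percentage change = -12.4%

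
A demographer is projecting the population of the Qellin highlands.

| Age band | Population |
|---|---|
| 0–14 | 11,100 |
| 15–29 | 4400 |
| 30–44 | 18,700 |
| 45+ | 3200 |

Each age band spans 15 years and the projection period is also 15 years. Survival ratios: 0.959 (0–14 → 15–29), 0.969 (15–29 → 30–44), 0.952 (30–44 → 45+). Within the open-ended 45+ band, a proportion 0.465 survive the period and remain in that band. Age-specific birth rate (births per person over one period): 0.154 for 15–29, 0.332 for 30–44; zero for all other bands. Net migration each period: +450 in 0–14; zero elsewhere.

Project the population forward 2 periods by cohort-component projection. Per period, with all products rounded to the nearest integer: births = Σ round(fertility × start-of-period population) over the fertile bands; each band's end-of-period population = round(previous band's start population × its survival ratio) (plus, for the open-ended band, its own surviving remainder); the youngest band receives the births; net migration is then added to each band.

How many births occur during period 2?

3055

[period 1]
Births: 4400 × 0.154 = 678  |  18700 × 0.332 = 6208 ⇒ total 6886
15–29: 11100 × 0.959 = 10645
30–44: 4400 × 0.969 = 4264
45+: 18700 × 0.952 + 3200 × 0.465 = 17802 + 1488 = 19290
Net migration: 0–14 + 450 → 7336
→ [7336, 10645, 4264, 19290]
[period 2]
Births: 10645 × 0.154 = 1639  |  4264 × 0.332 = 1416 ⇒ total 3055
15–29: 7336 × 0.959 = 7035
30–44: 10645 × 0.969 = 10315
45+: 4264 × 0.952 + 19290 × 0.465 = 4059 + 8970 = 13029
Net migration: 0–14 + 450 → 3505
→ [3505, 7035, 10315, 13029]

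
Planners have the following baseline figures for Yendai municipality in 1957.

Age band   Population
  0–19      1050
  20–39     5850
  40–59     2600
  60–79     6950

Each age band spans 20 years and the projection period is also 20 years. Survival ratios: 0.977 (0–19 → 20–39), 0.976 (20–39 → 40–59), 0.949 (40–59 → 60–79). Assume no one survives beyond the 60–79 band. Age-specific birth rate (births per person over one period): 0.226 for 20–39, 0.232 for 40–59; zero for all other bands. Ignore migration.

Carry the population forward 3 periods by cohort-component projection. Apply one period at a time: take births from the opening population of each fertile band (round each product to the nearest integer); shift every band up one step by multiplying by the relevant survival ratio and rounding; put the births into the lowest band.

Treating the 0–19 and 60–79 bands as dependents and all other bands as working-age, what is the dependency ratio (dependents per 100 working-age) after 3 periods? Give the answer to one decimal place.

— Period 1 —
Births: 5850 * 0.226 = 1322  |  2600 * 0.232 = 603 — total 1925
20–39: 1050 * 0.977 = 1026
40–59: 5850 * 0.976 = 5710
60–79: 2600 * 0.949 = 2467
Giving 1925 / 1026 / 5710 / 2467.
— Period 2 —
Births: 1026 * 0.226 = 232  |  5710 * 0.232 = 1325 — total 1557
20–39: 1925 * 0.977 = 1881
40–59: 1026 * 0.976 = 1001
60–79: 5710 * 0.949 = 5419
Giving 1557 / 1881 / 1001 / 5419.
— Period 3 —
Births: 1881 * 0.226 = 425  |  1001 * 0.232 = 232 — total 657
20–39: 1557 * 0.977 = 1521
40–59: 1881 * 0.976 = 1836
60–79: 1001 * 0.949 = 950
Giving 657 / 1521 / 1836 / 950.
Dependents (band 0–19 + band 60–79) = 657 + 950 = 1607; working-age = 3357; ratio = 1607/3357 × 100 = 47.9

47.9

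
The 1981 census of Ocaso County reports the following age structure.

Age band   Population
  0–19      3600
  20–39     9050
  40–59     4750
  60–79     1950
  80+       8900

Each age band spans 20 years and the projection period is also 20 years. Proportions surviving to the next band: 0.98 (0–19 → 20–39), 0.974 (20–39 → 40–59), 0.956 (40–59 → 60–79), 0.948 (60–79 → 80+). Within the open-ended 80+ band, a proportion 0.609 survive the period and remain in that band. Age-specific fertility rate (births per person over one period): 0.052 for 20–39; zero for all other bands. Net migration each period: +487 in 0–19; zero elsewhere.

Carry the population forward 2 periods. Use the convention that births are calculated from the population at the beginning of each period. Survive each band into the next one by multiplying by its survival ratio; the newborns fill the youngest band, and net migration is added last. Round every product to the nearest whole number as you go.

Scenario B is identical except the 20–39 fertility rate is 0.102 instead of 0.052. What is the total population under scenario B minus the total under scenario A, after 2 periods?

620

Period 1.
Births: 9050 × 0.052 = 471
20–39: 3600 × 0.98 = 3528
40–59: 9050 × 0.974 = 8815
60–79: 4750 × 0.956 = 4541
80+: 1950 × 0.948 + 8900 × 0.609 = 1849 + 5420 = 7269
Net migration: 0–19 + 487 → 958
Giving 958 / 3528 / 8815 / 4541 / 7269.
Period 2.
Births: 3528 × 0.052 = 183
20–39: 958 × 0.98 = 939
40–59: 3528 × 0.974 = 3436
60–79: 8815 × 0.956 = 8427
80+: 4541 × 0.948 + 7269 × 0.609 = 4305 + 4427 = 8732
Net migration: 0–19 + 487 → 670
Giving 670 / 939 / 3436 / 8427 / 8732.
Scenario A total after 2 periods: 22204
Scenario B projection —
Period 1.
Births: 9050 × 0.102 = 923
20–39: 3600 × 0.98 = 3528
40–59: 9050 × 0.974 = 8815
60–79: 4750 × 0.956 = 4541
80+: 1950 × 0.948 + 8900 × 0.609 = 1849 + 5420 = 7269
Net migration: 0–19 + 487 → 1410
Giving 1410 / 3528 / 8815 / 4541 / 7269.
Period 2.
Births: 3528 × 0.102 = 360
20–39: 1410 × 0.98 = 1382
40–59: 3528 × 0.974 = 3436
60–79: 8815 × 0.956 = 8427
80+: 4541 × 0.948 + 7269 × 0.609 = 4305 + 4427 = 8732
Net migration: 0–19 + 487 → 847
Giving 847 / 1382 / 3436 / 8427 / 8732.
Scenario B total after 2 periods: 22824
Difference B − A = 22824 − 22204 = 620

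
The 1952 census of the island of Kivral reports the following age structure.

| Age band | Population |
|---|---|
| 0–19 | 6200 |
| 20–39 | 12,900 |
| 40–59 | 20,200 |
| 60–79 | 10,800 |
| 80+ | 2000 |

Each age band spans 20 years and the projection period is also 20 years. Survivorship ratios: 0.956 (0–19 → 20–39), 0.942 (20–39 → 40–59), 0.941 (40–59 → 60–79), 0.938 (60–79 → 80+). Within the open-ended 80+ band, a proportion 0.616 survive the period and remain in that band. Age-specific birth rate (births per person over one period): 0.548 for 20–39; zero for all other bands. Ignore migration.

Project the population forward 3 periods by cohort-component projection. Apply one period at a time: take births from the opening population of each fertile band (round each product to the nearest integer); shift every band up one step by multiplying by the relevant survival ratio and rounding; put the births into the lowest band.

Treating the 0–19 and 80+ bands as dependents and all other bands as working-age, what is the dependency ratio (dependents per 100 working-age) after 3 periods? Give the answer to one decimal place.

201.9

Numbering the bands 1..5 from youngest to oldest:
Period 1:
Births: 12900 × 0.548 = 7069
Band 2: 6200 × 0.956 = 5927
Band 3: 12900 × 0.942 = 12152
Band 4: 20200 × 0.941 = 19008
Band 5: 10800 × 0.938 + 2000 × 0.616 = 10130 + 1232 = 11362
End of period: [7069, 5927, 12152, 19008, 11362]
Period 2:
Births: 5927 × 0.548 = 3248
Band 2: 7069 × 0.956 = 6758
Band 3: 5927 × 0.942 = 5583
Band 4: 12152 × 0.941 = 11435
Band 5: 19008 × 0.938 + 11362 × 0.616 = 17830 + 6999 = 24829
End of period: [3248, 6758, 5583, 11435, 24829]
Period 3:
Births: 6758 × 0.548 = 3703
Band 2: 3248 × 0.956 = 3105
Band 3: 6758 × 0.942 = 6366
Band 4: 5583 × 0.941 = 5254
Band 5: 11435 × 0.938 + 24829 × 0.616 = 10726 + 15295 = 26021
End of period: [3703, 3105, 6366, 5254, 26021]
Dependents (band 0–19 + band 80+) = 3703 + 26021 = 29724; working-age = 14725; ratio = 29724/14725 × 100 = 201.9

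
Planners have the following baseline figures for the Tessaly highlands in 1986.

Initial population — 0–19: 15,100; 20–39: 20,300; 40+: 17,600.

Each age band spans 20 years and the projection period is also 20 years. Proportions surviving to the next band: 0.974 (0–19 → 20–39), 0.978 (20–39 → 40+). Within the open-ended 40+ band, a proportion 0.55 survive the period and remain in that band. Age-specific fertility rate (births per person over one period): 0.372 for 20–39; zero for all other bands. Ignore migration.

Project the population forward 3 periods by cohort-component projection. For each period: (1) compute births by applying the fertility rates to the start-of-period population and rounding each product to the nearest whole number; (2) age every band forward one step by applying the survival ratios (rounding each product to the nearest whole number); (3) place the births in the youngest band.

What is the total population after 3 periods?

Let group 1 be 0–19 through group 3 = 40+.
[period 1]
Births: 20300 * 0.372 = 7552
Group 2: 15100 * 0.974 = 14707
Group 3: 20300 * 0.978 + 17600 * 0.55 = 19853 + 9680 = 29533
→ [7552, 14707, 29533]
[period 2]
Births: 14707 * 0.372 = 5471
Group 2: 7552 * 0.974 = 7356
Group 3: 14707 * 0.978 + 29533 * 0.55 = 14383 + 16243 = 30626
→ [5471, 7356, 30626]
[period 3]
Births: 7356 * 0.372 = 2736
Group 2: 5471 * 0.974 = 5329
Group 3: 7356 * 0.978 + 30626 * 0.55 = 7194 + 16844 = 24038
→ [2736, 5329, 24038]
Total after period 3: 2736 + 5329 + 24038 = 32103

32103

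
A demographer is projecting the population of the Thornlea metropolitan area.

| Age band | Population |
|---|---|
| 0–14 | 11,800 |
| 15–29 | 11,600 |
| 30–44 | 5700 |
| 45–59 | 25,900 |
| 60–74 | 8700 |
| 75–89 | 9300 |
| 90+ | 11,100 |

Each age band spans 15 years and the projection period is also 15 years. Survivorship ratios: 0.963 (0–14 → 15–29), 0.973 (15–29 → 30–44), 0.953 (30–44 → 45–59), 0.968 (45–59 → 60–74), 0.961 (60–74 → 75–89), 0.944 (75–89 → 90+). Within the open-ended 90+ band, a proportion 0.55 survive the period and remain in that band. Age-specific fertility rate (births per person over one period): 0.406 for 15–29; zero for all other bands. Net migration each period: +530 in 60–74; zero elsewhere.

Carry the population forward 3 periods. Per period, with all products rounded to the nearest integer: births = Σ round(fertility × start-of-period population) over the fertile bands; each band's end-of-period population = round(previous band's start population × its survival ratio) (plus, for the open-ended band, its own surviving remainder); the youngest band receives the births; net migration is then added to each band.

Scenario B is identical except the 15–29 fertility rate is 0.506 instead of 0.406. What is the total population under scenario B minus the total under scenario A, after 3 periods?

3199

Call the bands 1 to 7, youngest first.
[period 1]
Births: 11600 × 0.406 = 4710
Band 2: 11800 × 0.963 = 11363
Band 3: 11600 × 0.973 = 11287
Band 4: 5700 × 0.953 = 5432
Band 5: 25900 × 0.968 = 25071
Band 6: 8700 × 0.961 = 8361
Band 7: 9300 × 0.944 + 11100 × 0.55 = 8779 + 6105 = 14884
Net migration: Band 5 + 530 → 25601
Population now: 0–14=4710, 15–29=11363, 30–44=11287, 45–59=5432, 60–74=25601, 75–89=8361, 90+=14884
[period 2]
Births: 11363 × 0.406 = 4613
Band 2: 4710 × 0.963 = 4536
Band 3: 11363 × 0.973 = 11056
Band 4: 11287 × 0.953 = 10757
Band 5: 5432 × 0.968 = 5258
Band 6: 25601 × 0.961 = 24603
Band 7: 8361 × 0.944 + 14884 × 0.55 = 7893 + 8186 = 16079
Net migration: Band 5 + 530 → 5788
Population now: 0–14=4613, 15–29=4536, 30–44=11056, 45–59=10757, 60–74=5788, 75–89=24603, 90+=16079
[period 3]
Births: 4536 × 0.406 = 1842
Band 2: 4613 × 0.963 = 4442
Band 3: 4536 × 0.973 = 4414
Band 4: 11056 × 0.953 = 10536
Band 5: 10757 × 0.968 = 10413
Band 6: 5788 × 0.961 = 5562
Band 7: 24603 × 0.944 + 16079 × 0.55 = 23225 + 8843 = 32068
Net migration: Band 5 + 530 → 10943
Population now: 0–14=1842, 15–29=4442, 30–44=4414, 45–59=10536, 60–74=10943, 75–89=5562, 90+=32068
Scenario A total after 3 periods: 69807
Scenario B projection —
[period 1]
Births: 11600 × 0.506 = 5870
Band 2: 11800 × 0.963 = 11363
Band 3: 11600 × 0.973 = 11287
Band 4: 5700 × 0.953 = 5432
Band 5: 25900 × 0.968 = 25071
Band 6: 8700 × 0.961 = 8361
Band 7: 9300 × 0.944 + 11100 × 0.55 = 8779 + 6105 = 14884
Net migration: Band 5 + 530 → 25601
Population now: 0–14=5870, 15–29=11363, 30–44=11287, 45–59=5432, 60–74=25601, 75–89=8361, 90+=14884
[period 2]
Births: 11363 × 0.506 = 5750
Band 2: 5870 × 0.963 = 5653
Band 3: 11363 × 0.973 = 11056
Band 4: 11287 × 0.953 = 10757
Band 5: 5432 × 0.968 = 5258
Band 6: 25601 × 0.961 = 24603
Band 7: 8361 × 0.944 + 14884 × 0.55 = 7893 + 8186 = 16079
Net migration: Band 5 + 530 → 5788
Population now: 0–14=5750, 15–29=5653, 30–44=11056, 45–59=10757, 60–74=5788, 75–89=24603, 90+=16079
[period 3]
Births: 5653 × 0.506 = 2860
Band 2: 5750 × 0.963 = 5537
Band 3: 5653 × 0.973 = 5500
Band 4: 11056 × 0.953 = 10536
Band 5: 10757 × 0.968 = 10413
Band 6: 5788 × 0.961 = 5562
Band 7: 24603 × 0.944 + 16079 × 0.55 = 23225 + 8843 = 32068
Net migration: Band 5 + 530 → 10943
Population now: 0–14=2860, 15–29=5537, 30–44=5500, 45–59=10536, 60–74=10943, 75–89=5562, 90+=32068
Scenario B total after 3 periods: 73006
Difference B − A = 73006 − 69807 = 3199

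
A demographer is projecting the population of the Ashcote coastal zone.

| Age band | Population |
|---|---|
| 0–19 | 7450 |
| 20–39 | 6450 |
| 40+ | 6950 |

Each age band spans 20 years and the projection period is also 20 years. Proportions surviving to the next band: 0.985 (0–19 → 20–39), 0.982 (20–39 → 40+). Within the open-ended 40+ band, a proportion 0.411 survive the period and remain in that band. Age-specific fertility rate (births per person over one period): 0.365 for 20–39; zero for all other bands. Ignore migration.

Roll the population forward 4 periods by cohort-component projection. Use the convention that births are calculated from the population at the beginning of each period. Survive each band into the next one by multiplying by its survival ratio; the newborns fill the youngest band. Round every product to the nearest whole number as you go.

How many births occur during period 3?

After projecting period 1:
Births: 6450 × 0.365 = 2354
20–39: 7450 × 0.985 = 7338
40+: 6450 × 0.982 + 6950 × 0.411 = 6334 + 2856 = 9190
Giving 2354 / 7338 / 9190.
After projecting period 2:
Births: 7338 × 0.365 = 2678
20–39: 2354 × 0.985 = 2319
40+: 7338 × 0.982 + 9190 × 0.411 = 7206 + 3777 = 10983
Giving 2678 / 2319 / 10983.
After projecting period 3:
Births: 2319 × 0.365 = 846
20–39: 2678 × 0.985 = 2638
40+: 2319 × 0.982 + 10983 × 0.411 = 2277 + 4514 = 6791
Giving 846 / 2638 / 6791.

846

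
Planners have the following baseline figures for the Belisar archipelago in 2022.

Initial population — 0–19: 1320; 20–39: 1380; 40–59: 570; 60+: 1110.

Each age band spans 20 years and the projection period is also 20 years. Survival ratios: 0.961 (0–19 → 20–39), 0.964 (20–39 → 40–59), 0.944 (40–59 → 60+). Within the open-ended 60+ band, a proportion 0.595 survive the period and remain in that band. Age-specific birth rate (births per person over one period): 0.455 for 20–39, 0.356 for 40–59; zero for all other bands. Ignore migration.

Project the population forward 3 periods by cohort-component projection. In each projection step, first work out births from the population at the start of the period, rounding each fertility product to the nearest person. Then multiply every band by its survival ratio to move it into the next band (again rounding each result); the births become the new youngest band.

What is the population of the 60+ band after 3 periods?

— Period 1 —
Births: 1380 * 0.455 = 628  |  570 * 0.356 = 203 ⇒ total 831
20–39: 1320 * 0.961 = 1269
40–59: 1380 * 0.964 = 1330
60+: 570 * 0.944 + 1110 * 0.595 = 538 + 660 = 1198
→ [831, 1269, 1330, 1198]
— Period 2 —
Births: 1269 * 0.455 = 577  |  1330 * 0.356 = 473 ⇒ total 1050
20–39: 831 * 0.961 = 799
40–59: 1269 * 0.964 = 1223
60+: 1330 * 0.944 + 1198 * 0.595 = 1256 + 713 = 1969
→ [1050, 799, 1223, 1969]
— Period 3 —
Births: 799 * 0.455 = 364  |  1223 * 0.356 = 435 ⇒ total 799
20–39: 1050 * 0.961 = 1009
40–59: 799 * 0.964 = 770
60+: 1223 * 0.944 + 1969 * 0.595 = 1155 + 1172 = 2327
→ [799, 1009, 770, 2327]

2327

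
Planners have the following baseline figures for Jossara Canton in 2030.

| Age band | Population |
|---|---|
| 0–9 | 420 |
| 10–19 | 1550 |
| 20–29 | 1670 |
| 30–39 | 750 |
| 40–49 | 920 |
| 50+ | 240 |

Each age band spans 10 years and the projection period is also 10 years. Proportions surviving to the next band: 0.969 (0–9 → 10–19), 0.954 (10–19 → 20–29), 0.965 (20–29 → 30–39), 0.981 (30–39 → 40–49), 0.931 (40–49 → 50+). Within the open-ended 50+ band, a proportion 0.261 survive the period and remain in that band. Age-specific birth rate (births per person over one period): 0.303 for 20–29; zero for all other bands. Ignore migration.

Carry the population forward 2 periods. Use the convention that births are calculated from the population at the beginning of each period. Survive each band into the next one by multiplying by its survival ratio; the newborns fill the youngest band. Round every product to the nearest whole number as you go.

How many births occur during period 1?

Let group 1 be 0–9 through group 6 = 50+.
[period 1]
Births: 1670 × 0.303 = 506
Group 2: 420 × 0.969 = 407
Group 3: 1550 × 0.954 = 1479
Group 4: 1670 × 0.965 = 1612
Group 5: 750 × 0.981 = 736
Group 6: 920 × 0.931 + 240 × 0.261 = 857 + 63 = 920
→ [506, 407, 1479, 1612, 736, 920]

506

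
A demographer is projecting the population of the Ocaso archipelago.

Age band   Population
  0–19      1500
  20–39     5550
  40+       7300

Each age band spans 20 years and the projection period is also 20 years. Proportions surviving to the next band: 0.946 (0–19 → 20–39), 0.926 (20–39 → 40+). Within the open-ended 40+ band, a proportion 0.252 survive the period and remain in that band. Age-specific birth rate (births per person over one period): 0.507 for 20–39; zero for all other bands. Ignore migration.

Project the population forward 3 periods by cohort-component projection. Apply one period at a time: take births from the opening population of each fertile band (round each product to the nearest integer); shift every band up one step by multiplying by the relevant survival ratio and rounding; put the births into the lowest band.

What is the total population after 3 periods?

5269

After projecting period 1:
Births: 5550 × 0.507 = 2814
20–39: 1500 × 0.946 = 1419
40+: 5550 × 0.926 + 7300 × 0.252 = 5139 + 1840 = 6979
→ [2814, 1419, 6979]
After projecting period 2:
Births: 1419 × 0.507 = 719
20–39: 2814 × 0.946 = 2662
40+: 1419 × 0.926 + 6979 × 0.252 = 1314 + 1759 = 3073
→ [719, 2662, 3073]
After projecting period 3:
Births: 2662 × 0.507 = 1350
20–39: 719 × 0.946 = 680
40+: 2662 × 0.926 + 3073 × 0.252 = 2465 + 774 = 3239
→ [1350, 680, 3239]
Total after period 3: 1350 + 680 + 3239 = 5269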